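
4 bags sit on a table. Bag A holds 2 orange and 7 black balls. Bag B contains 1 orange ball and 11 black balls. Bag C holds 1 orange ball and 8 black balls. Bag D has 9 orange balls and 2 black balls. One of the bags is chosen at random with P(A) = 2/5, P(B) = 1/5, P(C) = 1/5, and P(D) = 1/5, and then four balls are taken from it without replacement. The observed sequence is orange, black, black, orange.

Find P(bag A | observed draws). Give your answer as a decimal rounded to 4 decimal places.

Compute the likelihood of the observed sequence for each case: P(data | bag A) = (2/9)(7/8)(6/7)(1/6) = 0.027778; P(data | bag B) = (1/12)(11/11)(10/10)(0/9) = 0; P(data | bag C) = (1/9)(8/8)(7/7)(0/6) = 0; P(data | bag D) = (9/11)(2/10)(1/9)(8/8) = 0.018182.
Multiplying each by its prior: 2/5 · 0.027778 = 0.011111, 1/5 · 0 = 0, 1/5 · 0 = 0, 1/5 · 0.018182 = 0.0036364; with total 0.014747.
By Bayes' rule, P(bag A | data) = (0.011111) / (0.014747) = 0.75342.

0.7534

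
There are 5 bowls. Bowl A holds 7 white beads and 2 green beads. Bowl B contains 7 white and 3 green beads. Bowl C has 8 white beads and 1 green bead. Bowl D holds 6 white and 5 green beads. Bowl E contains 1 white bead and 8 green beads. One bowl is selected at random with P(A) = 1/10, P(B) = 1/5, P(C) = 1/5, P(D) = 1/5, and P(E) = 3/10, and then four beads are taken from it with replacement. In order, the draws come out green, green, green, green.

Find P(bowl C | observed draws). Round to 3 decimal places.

The likelihood of the observed sequence under each hypothesis: P(data | bowl A) = (2/9)(2/9)(2/9)(2/9) = 0.0024387; P(data | bowl B) = (3/10)(3/10)(3/10)(3/10) = 0.0081; P(data | bowl C) = (1/9)(1/9)(1/9)(1/9) = 0.00015242; P(data | bowl D) = (5/11)(5/11)(5/11)(5/11) = 0.042688; P(data | bowl E) = (8/9)(8/9)(8/9)(8/9) = 0.6243.
Multiplying each by its prior: 1/10 · 0.0024387 = 0.00024387, 1/5 · 0.0081 = 0.00162, 1/5 · 0.00015242 = 3.0483e-05, 1/5 · 0.042688 = 0.0085377, 3/10 · 0.6243 = 0.18729; summing to 0.19772.
By Bayes' rule, P(bowl C | data) = (3.0483e-05) / (0.19772) = 0.00015417.

0.000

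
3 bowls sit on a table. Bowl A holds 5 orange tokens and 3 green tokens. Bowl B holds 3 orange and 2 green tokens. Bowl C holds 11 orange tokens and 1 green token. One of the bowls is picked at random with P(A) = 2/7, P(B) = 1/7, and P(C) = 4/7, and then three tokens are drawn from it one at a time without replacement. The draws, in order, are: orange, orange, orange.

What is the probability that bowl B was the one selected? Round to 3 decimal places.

The likelihood of the observed sequence under each hypothesis: P(data | bowl A) = (5/8)(4/7)(3/6) = 5/28; P(data | bowl B) = (3/5)(2/4)(1/3) = 1/10; P(data | bowl C) = (11/12)(10/11)(9/10) = 3/4.
Weighting by the prior gives 2/7 · 5/28 = 5/98, 1/7 · 1/10 = 1/70, 4/7 · 3/4 = 3/7; with total 121/245.
By Bayes' rule, P(bowl B | data) = (1/70) / (121/245) = 7/242.

0.029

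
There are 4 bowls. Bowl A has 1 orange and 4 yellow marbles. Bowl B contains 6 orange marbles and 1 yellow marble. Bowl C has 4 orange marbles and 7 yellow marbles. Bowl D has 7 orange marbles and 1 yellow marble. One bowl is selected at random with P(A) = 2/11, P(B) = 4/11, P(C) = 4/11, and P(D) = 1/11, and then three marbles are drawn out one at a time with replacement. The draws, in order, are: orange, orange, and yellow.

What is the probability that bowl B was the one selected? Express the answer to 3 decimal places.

The likelihood of the observed sequence under each hypothesis: P(data | bowl A) = (1/5)(1/5)(4/5) = 0.032; P(data | bowl B) = (6/7)(6/7)(1/7) = 0.10496; P(data | bowl C) = (4/11)(4/11)(7/11) = 0.084147; P(data | bowl D) = (7/8)(7/8)(1/8) = 0.095703.
Weighting by the prior gives 2/11 · 0.032 = 0.0058182, 4/11 · 0.10496 = 0.038166, 4/11 · 0.084147 = 0.030599, 1/11 · 0.095703 = 0.0087003; these sum to 0.083283.
By Bayes' rule, P(bowl B | data) = (0.038166) / (0.083283) = 0.45827.

0.458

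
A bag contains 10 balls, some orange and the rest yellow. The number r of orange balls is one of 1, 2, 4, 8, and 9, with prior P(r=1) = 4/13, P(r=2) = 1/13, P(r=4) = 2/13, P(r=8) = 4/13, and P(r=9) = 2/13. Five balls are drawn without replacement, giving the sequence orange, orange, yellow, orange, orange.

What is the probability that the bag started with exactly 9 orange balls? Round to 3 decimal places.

0.306

The likelihood of the observed sequence under each hypothesis: P(data | r = 1) = (1/10)(0/9) = 0; P(data | r = 2) = (2/10)(1/9)(8/8)(0/7) = 0; P(data | r = 4) = (4/10)(3/9)(6/8)(2/7)(1/6) = 0.0047619; P(data | r = 8) = (8/10)(7/9)(2/8)(6/7)(5/6) = 0.11111; P(data | r = 9) = (9/10)(8/9)(1/8)(7/7)(6/6) = 0.1.
The prior-weighted likelihoods are 4/13 · 0 = 0, 1/13 · 0 = 0, 2/13 · 0.0047619 = 0.0007326, 4/13 · 0.11111 = 0.034188, 2/13 · 0.1 = 0.015385; summing to 0.050305.
So P(r = 9 | data) = (0.015385) / (0.050305) = 0.30583.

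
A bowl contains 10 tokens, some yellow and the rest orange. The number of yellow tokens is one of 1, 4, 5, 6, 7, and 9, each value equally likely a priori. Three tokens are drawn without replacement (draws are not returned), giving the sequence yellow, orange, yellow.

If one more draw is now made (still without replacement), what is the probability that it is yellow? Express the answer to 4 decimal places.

0.6000

For each hypothesis, P(data | H) works out to: P(data | r = 1) = (1/10)(9/9)(0/8) = 0; P(data | r = 4) = (4/10)(6/9)(3/8) = 1/10; P(data | r = 5) = (5/10)(5/9)(4/8) = 5/36; P(data | r = 6) = (6/10)(4/9)(5/8) = 1/6; P(data | r = 7) = (7/10)(3/9)(6/8) = 7/40; P(data | r = 9) = (9/10)(1/9)(8/8) = 1/10.
Weighting by the prior gives 1/6 · 0 = 0, 1/6 · 1/10 = 1/60, 1/6 · 5/36 = 5/216, 1/6 · 1/6 = 1/36, 1/6 · 7/40 = 7/240, 1/6 · 1/10 = 1/60; with total 49/432.
Normalising, the posterior is P(r = 1 | data) = 0, P(r = 4 | data) = 36/245, P(r = 5 | data) = 10/49, P(r = 6 | data) = 12/49, P(r = 7 | data) = 9/35, P(r = 9 | data) = 36/245.
The predictive probability is P(yellow next | data) = (2/7)(36/245) + (3/7)(10/49) + (4/7)(12/49) + (5/7)(9/35) + (1)(36/245) = 3/5.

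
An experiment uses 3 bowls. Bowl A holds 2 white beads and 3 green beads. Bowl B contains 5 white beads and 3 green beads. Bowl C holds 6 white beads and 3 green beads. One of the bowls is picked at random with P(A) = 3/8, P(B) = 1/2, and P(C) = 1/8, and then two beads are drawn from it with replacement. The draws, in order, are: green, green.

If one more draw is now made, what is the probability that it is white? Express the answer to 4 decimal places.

0.4891

Compute the likelihood of the observed sequence for each case: P(data | bowl A) = (3/5)(3/5) = 0.36; P(data | bowl B) = (3/8)(3/8) = 0.14062; P(data | bowl C) = (3/9)(3/9) = 0.11111.
Multiplying each by its prior: 3/8 · 0.36 = 0.135, 1/2 · 0.14062 = 0.070312, 1/8 · 0.11111 = 0.013889; summing to 0.2192.
The posterior is then P(bowl A | data) = 0.61587, P(bowl B | data) = 0.32077, P(bowl C | data) = 0.063361.
The predictive probability is P(white next | data) = (2/5)(0.61587) + (5/8)(0.32077) + (2/3)(0.063361) = 0.48907.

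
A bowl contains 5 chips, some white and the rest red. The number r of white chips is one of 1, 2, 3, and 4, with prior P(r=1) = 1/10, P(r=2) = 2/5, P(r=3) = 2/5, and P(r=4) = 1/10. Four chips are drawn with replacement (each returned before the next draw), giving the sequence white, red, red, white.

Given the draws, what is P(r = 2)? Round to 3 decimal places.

0.450

Under each hypothesis, the probability of the observed sequence is: P(data | r = 1) = (1/5)(4/5)(4/5)(1/5) = 0.0256; P(data | r = 2) = (2/5)(3/5)(3/5)(2/5) = 0.0576; P(data | r = 3) = (3/5)(2/5)(2/5)(3/5) = 0.0576; P(data | r = 4) = (4/5)(1/5)(1/5)(4/5) = 0.0256.
Weighting by the prior gives 1/10 · 0.0256 = 0.00256, 2/5 · 0.0576 = 0.02304, 2/5 · 0.0576 = 0.02304, 1/10 · 0.0256 = 0.00256; with total 0.0512.
By Bayes' rule, P(r = 2 | data) = (0.02304) / (0.0512) = 0.45.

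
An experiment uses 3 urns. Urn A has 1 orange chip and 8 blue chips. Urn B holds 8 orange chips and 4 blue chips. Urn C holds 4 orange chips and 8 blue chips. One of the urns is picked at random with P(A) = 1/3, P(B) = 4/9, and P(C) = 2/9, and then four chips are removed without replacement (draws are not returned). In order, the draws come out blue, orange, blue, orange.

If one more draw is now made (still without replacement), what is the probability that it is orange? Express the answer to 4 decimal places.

For each hypothesis, P(data | H) works out to: P(data | urn A) = (8/9)(1/8)(7/7)(0/6) = 0; P(data | urn B) = (4/12)(8/11)(3/10)(7/9) = 0.056566; P(data | urn C) = (8/12)(4/11)(7/10)(3/9) = 0.056566.
The prior-weighted likelihoods are 1/3 · 0 = 0, 4/9 · 0.056566 = 0.02514, 2/9 · 0.056566 = 0.01257; with total 0.03771.
The posterior is then P(urn A | data) = 0, P(urn B | data) = 0.66667, P(urn C | data) = 0.33333.
Averaging over the posterior, P(orange next | data) = (3/4)(0.66667) + (1/4)(0.33333) = 0.58333.

0.5833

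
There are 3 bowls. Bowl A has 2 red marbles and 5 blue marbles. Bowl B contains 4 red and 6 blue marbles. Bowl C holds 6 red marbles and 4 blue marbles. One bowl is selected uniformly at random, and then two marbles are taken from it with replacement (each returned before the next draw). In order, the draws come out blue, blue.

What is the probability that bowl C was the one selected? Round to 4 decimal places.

0.1553

For each hypothesis, P(data | H) works out to: P(data | bowl A) = (5/7)(5/7) = 0.5102; P(data | bowl B) = (6/10)(6/10) = 0.36; P(data | bowl C) = (4/10)(4/10) = 0.16.
The prior-weighted likelihoods are 1/3 · 0.5102 = 0.17007, 1/3 · 0.36 = 0.12, 1/3 · 0.16 = 0.053333; summing to 0.3434.
So P(bowl C | data) = (0.053333) / (0.3434) = 0.15531.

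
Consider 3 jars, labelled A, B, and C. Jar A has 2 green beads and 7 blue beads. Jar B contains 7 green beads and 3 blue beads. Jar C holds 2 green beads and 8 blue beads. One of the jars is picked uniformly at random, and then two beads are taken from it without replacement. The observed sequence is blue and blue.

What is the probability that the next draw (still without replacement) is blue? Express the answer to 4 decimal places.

0.7009

For each hypothesis, P(data | H) works out to: P(data | jar A) = (7/9)(6/8) = 7/12; P(data | jar B) = (3/10)(2/9) = 1/15; P(data | jar C) = (8/10)(7/9) = 28/45.
Weighting by the prior gives 1/3 · 7/12 = 7/36, 1/3 · 1/15 = 1/45, 1/3 · 28/45 = 28/135; with total 229/540.
The posterior is then P(jar A | data) = 105/229, P(jar B | data) = 12/229, P(jar C | data) = 112/229.
So P(blue next | data) = Σ P(blue next | H) P(H | data) = (5/7)(105/229) + (1/8)(12/229) + (3/4)(112/229) = 321/458.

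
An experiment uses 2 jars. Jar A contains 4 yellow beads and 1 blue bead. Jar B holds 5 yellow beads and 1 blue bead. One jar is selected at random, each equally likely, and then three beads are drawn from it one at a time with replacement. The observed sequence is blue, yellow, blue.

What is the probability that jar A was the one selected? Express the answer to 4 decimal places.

0.5803

Under each hypothesis, the probability of the observed sequence is: P(data | jar A) = (1/5)(4/5)(1/5) = 0.032; P(data | jar B) = (1/6)(5/6)(1/6) = 0.023148.
Multiplying each by its prior: 1/2 · 0.032 = 0.016, 1/2 · 0.023148 = 0.011574; summing to 0.027574.
Hence P(jar A | data) = (0.016) / (0.027574) = 0.58026.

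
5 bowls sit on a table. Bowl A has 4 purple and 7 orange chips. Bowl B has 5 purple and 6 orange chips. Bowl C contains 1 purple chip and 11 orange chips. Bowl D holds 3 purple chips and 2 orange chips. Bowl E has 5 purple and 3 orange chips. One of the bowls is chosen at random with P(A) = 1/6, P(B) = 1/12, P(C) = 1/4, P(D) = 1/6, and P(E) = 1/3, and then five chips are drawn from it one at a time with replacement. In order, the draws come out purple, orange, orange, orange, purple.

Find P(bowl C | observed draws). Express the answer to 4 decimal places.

0.0652

The likelihood of the observed sequence under each hypothesis: P(data | bowl A) = (4/11)(7/11)(7/11)(7/11)(4/11) = 0.034076; P(data | bowl B) = (5/11)(6/11)(6/11)(6/11)(5/11) = 0.03353; P(data | bowl C) = (1/12)(11/12)(11/12)(11/12)(1/12) = 0.005349; P(data | bowl D) = (3/5)(2/5)(2/5)(2/5)(3/5) = 0.02304; P(data | bowl E) = (5/8)(3/8)(3/8)(3/8)(5/8) = 0.020599.
Multiplying each by its prior: 1/6 · 0.034076 = 0.0056794, 1/12 · 0.03353 = 0.0027941, 1/4 · 0.005349 = 0.0013372, 1/6 · 0.02304 = 0.00384, 1/3 · 0.020599 = 0.0068665; with total 0.020517.
By Bayes' rule, P(bowl C | data) = (0.0013372) / (0.020517) = 0.065177.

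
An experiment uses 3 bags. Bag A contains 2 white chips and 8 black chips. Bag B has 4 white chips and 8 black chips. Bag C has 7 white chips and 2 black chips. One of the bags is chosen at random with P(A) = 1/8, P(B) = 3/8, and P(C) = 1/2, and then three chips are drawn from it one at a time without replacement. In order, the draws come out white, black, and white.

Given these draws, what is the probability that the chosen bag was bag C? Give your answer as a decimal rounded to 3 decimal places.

For each hypothesis, P(data | H) works out to: P(data | bag A) = (2/10)(8/9)(1/8) = 0.022222; P(data | bag B) = (4/12)(8/11)(3/10) = 0.072727; P(data | bag C) = (7/9)(2/8)(6/7) = 0.16667.
The prior-weighted likelihoods are 1/8 · 0.022222 = 0.0027778, 3/8 · 0.072727 = 0.027273, 1/2 · 0.16667 = 0.083333; summing to 0.11338.
So P(bag C | data) = (0.083333) / (0.11338) = 0.73497.

0.735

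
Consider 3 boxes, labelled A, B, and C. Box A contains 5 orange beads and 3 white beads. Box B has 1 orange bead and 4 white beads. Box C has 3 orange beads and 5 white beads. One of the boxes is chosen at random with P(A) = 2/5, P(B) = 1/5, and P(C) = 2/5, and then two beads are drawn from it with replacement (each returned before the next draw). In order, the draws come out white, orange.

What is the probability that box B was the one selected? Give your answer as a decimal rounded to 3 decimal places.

0.146

The likelihood of the observed sequence under each hypothesis: P(data | box A) = (3/8)(5/8) = 0.23438; P(data | box B) = (4/5)(1/5) = 0.16; P(data | box C) = (5/8)(3/8) = 0.23438.
The prior-weighted likelihoods are 2/5 · 0.23438 = 0.09375, 1/5 · 0.16 = 0.032, 2/5 · 0.23438 = 0.09375; with total 0.2195.
By Bayes' rule, P(box B | data) = (0.032) / (0.2195) = 0.14579.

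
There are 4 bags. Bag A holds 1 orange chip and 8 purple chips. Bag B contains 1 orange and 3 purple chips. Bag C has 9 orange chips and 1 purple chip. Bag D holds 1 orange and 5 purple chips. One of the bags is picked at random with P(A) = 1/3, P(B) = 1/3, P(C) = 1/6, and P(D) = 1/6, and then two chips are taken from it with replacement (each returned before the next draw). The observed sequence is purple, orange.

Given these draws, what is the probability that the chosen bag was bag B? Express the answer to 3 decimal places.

For each hypothesis, P(data | H) works out to: P(data | bag A) = (8/9)(1/9) = 0.098765; P(data | bag B) = (3/4)(1/4) = 0.1875; P(data | bag C) = (1/10)(9/10) = 0.09; P(data | bag D) = (5/6)(1/6) = 0.13889.
Multiplying each by its prior: 1/3 · 0.098765 = 0.032922, 1/3 · 0.1875 = 0.0625, 1/6 · 0.09 = 0.015, 1/6 · 0.13889 = 0.023148; these sum to 0.13357.
By Bayes' rule, P(bag B | data) = (0.0625) / (0.13357) = 0.46792.

0.468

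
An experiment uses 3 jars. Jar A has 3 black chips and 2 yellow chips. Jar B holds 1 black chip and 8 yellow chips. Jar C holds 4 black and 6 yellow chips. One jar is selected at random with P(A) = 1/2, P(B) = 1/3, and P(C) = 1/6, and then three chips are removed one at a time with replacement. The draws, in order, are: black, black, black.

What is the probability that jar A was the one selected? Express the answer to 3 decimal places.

0.907

The likelihood of the observed sequence under each hypothesis: P(data | jar A) = (3/5)(3/5)(3/5) = 0.216; P(data | jar B) = (1/9)(1/9)(1/9) = 0.0013717; P(data | jar C) = (4/10)(4/10)(4/10) = 0.064.
The prior-weighted likelihoods are 1/2 · 0.216 = 0.108, 1/3 · 0.0013717 = 0.00045725, 1/6 · 0.064 = 0.010667; with total 0.11912.
So P(jar A | data) = (0.108) / (0.11912) = 0.90662.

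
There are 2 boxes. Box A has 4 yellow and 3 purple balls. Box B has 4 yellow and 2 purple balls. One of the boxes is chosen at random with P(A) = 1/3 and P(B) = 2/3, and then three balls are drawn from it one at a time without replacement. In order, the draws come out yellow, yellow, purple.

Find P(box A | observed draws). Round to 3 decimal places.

0.300

For each hypothesis, P(data | H) works out to: P(data | box A) = (4/7)(3/6)(3/5) = 6/35; P(data | box B) = (4/6)(3/5)(2/4) = 1/5.
The prior-weighted likelihoods are 1/3 · 6/35 = 2/35, 2/3 · 1/5 = 2/15; summing to 4/21.
So P(box A | data) = (2/35) / (4/21) = 3/10.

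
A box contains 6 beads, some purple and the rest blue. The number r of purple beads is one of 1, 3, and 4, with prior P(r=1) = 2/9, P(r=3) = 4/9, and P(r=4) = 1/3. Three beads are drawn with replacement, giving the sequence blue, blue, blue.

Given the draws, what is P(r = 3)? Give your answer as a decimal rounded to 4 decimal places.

Compute the likelihood of the observed sequence for each case: P(data | r = 1) = (5/6)(5/6)(5/6) = 125/216; P(data | r = 3) = (3/6)(3/6)(3/6) = 1/8; P(data | r = 4) = (2/6)(2/6)(2/6) = 1/27.
Multiplying each by its prior: 2/9 · 125/216 = 125/972, 4/9 · 1/8 = 1/18, 1/3 · 1/27 = 1/81; with total 191/972.
Therefore the posterior P(r = 3 | data) = (1/18) / (191/972) = 54/191.

0.2827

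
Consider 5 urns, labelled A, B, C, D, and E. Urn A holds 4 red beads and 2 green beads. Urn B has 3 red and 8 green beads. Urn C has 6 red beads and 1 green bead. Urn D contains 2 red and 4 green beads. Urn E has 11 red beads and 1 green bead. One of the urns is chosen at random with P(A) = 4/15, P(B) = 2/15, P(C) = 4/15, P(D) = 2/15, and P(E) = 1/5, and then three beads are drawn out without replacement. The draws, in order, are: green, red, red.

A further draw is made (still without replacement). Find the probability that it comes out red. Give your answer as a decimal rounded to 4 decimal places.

Compute the likelihood of the observed sequence for each case: P(data | urn A) = (2/6)(4/5)(3/4) = 0.2; P(data | urn B) = (8/11)(3/10)(2/9) = 0.048485; P(data | urn C) = (1/7)(6/6)(5/5) = 0.14286; P(data | urn D) = (4/6)(2/5)(1/4) = 0.066667; P(data | urn E) = (1/12)(11/11)(10/10) = 0.083333.
Weighting by the prior gives 4/15 · 0.2 = 0.053333, 2/15 · 0.048485 = 0.0064646, 4/15 · 0.14286 = 0.038095, 2/15 · 0.066667 = 0.0088889, 1/5 · 0.083333 = 0.016667; summing to 0.12345.
Normalising, the posterior is P(urn A | data) = 0.43203, P(urn B | data) = 0.052367, P(urn C | data) = 0.30859, P(urn D | data) = 0.072005, P(urn E | data) = 0.13501.
So P(red next | data) = Σ P(red next | H) P(H | data) = (2/3)(0.43203) + (1/8)(0.052367) + (1)(0.30859) + (0)(0.072005) + (1)(0.13501) = 0.73816.

0.7382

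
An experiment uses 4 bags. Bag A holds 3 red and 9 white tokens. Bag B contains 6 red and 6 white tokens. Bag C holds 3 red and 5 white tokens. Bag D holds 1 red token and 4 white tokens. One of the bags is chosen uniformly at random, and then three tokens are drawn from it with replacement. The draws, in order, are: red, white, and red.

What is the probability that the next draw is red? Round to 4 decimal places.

For each hypothesis, P(data | H) works out to: P(data | bag A) = (3/12)(9/12)(3/12) = 0.046875; P(data | bag B) = (6/12)(6/12)(6/12) = 0.125; P(data | bag C) = (3/8)(5/8)(3/8) = 0.087891; P(data | bag D) = (1/5)(4/5)(1/5) = 0.032.
Weighting by the prior gives 1/4 · 0.046875 = 0.011719, 1/4 · 0.125 = 0.03125, 1/4 · 0.087891 = 0.021973, 1/4 · 0.032 = 0.008; these sum to 0.072941.
Dividing through by the total gives posterior P(bag A | data) = 0.16066, P(bag B | data) = 0.42843, P(bag C | data) = 0.30124, P(bag D | data) = 0.10968.
So P(red next | data) = Σ P(red next | H) P(H | data) = (1/4)(0.16066) + (1/2)(0.42843) + (3/8)(0.30124) + (1/5)(0.10968) = 0.38928.

0.3893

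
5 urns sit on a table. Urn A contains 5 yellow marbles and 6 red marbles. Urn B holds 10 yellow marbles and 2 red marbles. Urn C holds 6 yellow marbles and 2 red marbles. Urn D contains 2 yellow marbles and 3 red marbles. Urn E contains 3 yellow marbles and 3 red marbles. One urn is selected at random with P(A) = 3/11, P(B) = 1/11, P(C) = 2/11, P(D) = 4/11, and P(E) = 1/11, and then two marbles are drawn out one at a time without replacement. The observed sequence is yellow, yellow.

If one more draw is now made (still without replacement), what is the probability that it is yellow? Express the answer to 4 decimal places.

Compute the likelihood of the observed sequence for each case: P(data | urn A) = (5/11)(4/10) = 0.18182; P(data | urn B) = (10/12)(9/11) = 0.68182; P(data | urn C) = (6/8)(5/7) = 0.53571; P(data | urn D) = (2/5)(1/4) = 0.1; P(data | urn E) = (3/6)(2/5) = 0.2.
Multiplying each by its prior: 3/11 · 0.18182 = 0.049587, 1/11 · 0.68182 = 0.061983, 2/11 · 0.53571 = 0.097403, 4/11 · 0.1 = 0.036364, 1/11 · 0.2 = 0.018182; with total 0.26352.
Normalising, the posterior is P(urn A | data) = 0.18817, P(urn B | data) = 0.23522, P(urn C | data) = 0.36962, P(urn D | data) = 0.13799, P(urn E | data) = 0.068996.
So P(yellow next | data) = Σ P(yellow next | H) P(H | data) = (1/3)(0.18817) + (4/5)(0.23522) + (2/3)(0.36962) + (0)(0.13799) + (1/4)(0.068996) = 0.51456.

0.5146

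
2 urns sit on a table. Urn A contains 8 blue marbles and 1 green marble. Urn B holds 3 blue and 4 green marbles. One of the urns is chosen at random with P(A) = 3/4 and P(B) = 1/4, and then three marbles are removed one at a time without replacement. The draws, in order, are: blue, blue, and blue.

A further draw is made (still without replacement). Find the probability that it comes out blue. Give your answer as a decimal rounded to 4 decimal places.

For each hypothesis, P(data | H) works out to: P(data | urn A) = (8/9)(7/8)(6/7) = 2/3; P(data | urn B) = (3/7)(2/6)(1/5) = 1/35.
Weighting by the prior gives 3/4 · 2/3 = 1/2, 1/4 · 1/35 = 1/140; with total 71/140.
Dividing through by the total gives posterior P(urn A | data) = 70/71, P(urn B | data) = 1/71.
Averaging over the posterior, P(blue next | data) = (5/6)(70/71) + (0)(1/71) = 175/213.

0.8216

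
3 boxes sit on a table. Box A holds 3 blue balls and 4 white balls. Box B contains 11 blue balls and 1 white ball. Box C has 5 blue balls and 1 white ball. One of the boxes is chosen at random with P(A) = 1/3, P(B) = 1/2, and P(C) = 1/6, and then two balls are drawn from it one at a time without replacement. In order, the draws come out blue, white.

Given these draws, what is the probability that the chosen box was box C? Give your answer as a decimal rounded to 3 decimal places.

0.169

For each hypothesis, P(data | H) works out to: P(data | box A) = (3/7)(4/6) = 2/7; P(data | box B) = (11/12)(1/11) = 1/12; P(data | box C) = (5/6)(1/5) = 1/6.
The prior-weighted likelihoods are 1/3 · 2/7 = 2/21, 1/2 · 1/12 = 1/24, 1/6 · 1/6 = 1/36; with total 83/504.
Therefore the posterior P(box C | data) = (1/36) / (83/504) = 14/83.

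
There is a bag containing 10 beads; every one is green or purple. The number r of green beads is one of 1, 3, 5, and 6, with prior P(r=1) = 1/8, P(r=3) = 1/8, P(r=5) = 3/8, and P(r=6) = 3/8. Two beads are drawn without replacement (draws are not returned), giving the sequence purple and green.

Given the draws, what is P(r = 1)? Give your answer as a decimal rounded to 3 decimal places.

0.051

For each hypothesis, P(data | H) works out to: P(data | r = 1) = (9/10)(1/9) = 1/10; P(data | r = 3) = (7/10)(3/9) = 7/30; P(data | r = 5) = (5/10)(5/9) = 5/18; P(data | r = 6) = (4/10)(6/9) = 4/15.
The prior-weighted likelihoods are 1/8 · 1/10 = 1/80, 1/8 · 7/30 = 7/240, 3/8 · 5/18 = 5/48, 3/8 · 4/15 = 1/10; summing to 59/240.
Therefore the posterior P(r = 1 | data) = (1/80) / (59/240) = 3/59.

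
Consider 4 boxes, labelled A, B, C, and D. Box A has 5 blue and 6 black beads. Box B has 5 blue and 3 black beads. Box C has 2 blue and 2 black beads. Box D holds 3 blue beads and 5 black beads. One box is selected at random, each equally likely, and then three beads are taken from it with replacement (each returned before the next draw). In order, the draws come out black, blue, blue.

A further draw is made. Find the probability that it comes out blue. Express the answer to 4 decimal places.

For each hypothesis, P(data | H) works out to: P(data | box A) = (6/11)(5/11)(5/11) = 0.1127; P(data | box B) = (3/8)(5/8)(5/8) = 0.14648; P(data | box C) = (2/4)(2/4)(2/4) = 0.125; P(data | box D) = (5/8)(3/8)(3/8) = 0.087891.
Multiplying each by its prior: 1/4 · 0.1127 = 0.028174, 1/4 · 0.14648 = 0.036621, 1/4 · 0.125 = 0.03125, 1/4 · 0.087891 = 0.021973; these sum to 0.11802.
Dividing through by the total gives posterior P(box A | data) = 0.23873, P(box B | data) = 0.3103, P(box C | data) = 0.26479, P(box D | data) = 0.18618.
Averaging over the posterior, P(blue next | data) = (5/11)(0.23873) + (5/8)(0.3103) + (1/2)(0.26479) + (3/8)(0.18618) = 0.50466.

0.5047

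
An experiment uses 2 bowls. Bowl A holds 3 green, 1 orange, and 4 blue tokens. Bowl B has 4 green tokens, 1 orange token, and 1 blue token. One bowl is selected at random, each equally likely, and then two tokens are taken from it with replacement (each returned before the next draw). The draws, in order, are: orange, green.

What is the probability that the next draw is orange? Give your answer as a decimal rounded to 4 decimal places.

The likelihood of the observed sequence under each hypothesis: P(data | bowl A) = (1/8)(3/8) = 0.046875; P(data | bowl B) = (1/6)(4/6) = 0.11111.
The prior-weighted likelihoods are 1/2 · 0.046875 = 0.023438, 1/2 · 0.11111 = 0.055556; these sum to 0.078993.
Normalising, the posterior is P(bowl A | data) = 0.2967, P(bowl B | data) = 0.7033.
Averaging over the posterior, P(orange next | data) = (1/8)(0.2967) + (1/6)(0.7033) = 0.1543.

0.1543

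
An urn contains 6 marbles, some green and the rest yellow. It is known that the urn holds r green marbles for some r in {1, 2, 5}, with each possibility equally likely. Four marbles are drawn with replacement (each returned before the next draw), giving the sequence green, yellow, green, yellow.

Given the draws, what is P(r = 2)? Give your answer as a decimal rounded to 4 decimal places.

For each hypothesis, P(data | H) works out to: P(data | r = 1) = (1/6)(5/6)(1/6)(5/6) = 0.01929; P(data | r = 2) = (2/6)(4/6)(2/6)(4/6) = 0.049383; P(data | r = 5) = (5/6)(1/6)(5/6)(1/6) = 0.01929.
The prior-weighted likelihoods are 1/3 · 0.01929 = 0.00643, 1/3 · 0.049383 = 0.016461, 1/3 · 0.01929 = 0.00643; with total 0.029321.
Therefore the posterior P(r = 2 | data) = (0.016461) / (0.029321) = 0.5614.

0.5614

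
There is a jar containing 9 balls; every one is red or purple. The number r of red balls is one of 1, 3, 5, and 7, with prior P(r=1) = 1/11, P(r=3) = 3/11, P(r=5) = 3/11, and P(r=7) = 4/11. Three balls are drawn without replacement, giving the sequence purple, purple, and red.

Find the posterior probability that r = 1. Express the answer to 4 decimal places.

Under each hypothesis, the probability of the observed sequence is: P(data | r = 1) = (8/9)(7/8)(1/7) = 0.11111; P(data | r = 3) = (6/9)(5/8)(3/7) = 0.17857; P(data | r = 5) = (4/9)(3/8)(5/7) = 0.11905; P(data | r = 7) = (2/9)(1/8)(7/7) = 0.027778.
Weighting by the prior gives 1/11 · 0.11111 = 0.010101, 3/11 · 0.17857 = 0.048701, 3/11 · 0.11905 = 0.032468, 4/11 · 0.027778 = 0.010101; summing to 0.10137.
So P(r = 1 | data) = (0.010101) / (0.10137) = 0.099644.

0.0996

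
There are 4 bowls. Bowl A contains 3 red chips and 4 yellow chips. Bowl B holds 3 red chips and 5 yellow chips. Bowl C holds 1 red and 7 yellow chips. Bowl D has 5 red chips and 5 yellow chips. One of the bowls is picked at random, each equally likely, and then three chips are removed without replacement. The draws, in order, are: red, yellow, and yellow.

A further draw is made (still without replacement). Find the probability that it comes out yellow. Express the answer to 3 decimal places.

0.615

Compute the likelihood of the observed sequence for each case: P(data | bowl A) = (3/7)(4/6)(3/5) = 0.17143; P(data | bowl B) = (3/8)(5/7)(4/6) = 0.17857; P(data | bowl C) = (1/8)(7/7)(6/6) = 0.125; P(data | bowl D) = (5/10)(5/9)(4/8) = 0.13889.
The prior-weighted likelihoods are 1/4 · 0.17143 = 0.042857, 1/4 · 0.17857 = 0.044643, 1/4 · 0.125 = 0.03125, 1/4 · 0.13889 = 0.034722; these sum to 0.15347.
Normalising, the posterior is P(bowl A | data) = 0.27925, P(bowl B | data) = 0.29089, P(bowl C | data) = 0.20362, P(bowl D | data) = 0.22624.
Averaging over the posterior, P(yellow next | data) = (1/2)(0.27925) + (3/5)(0.29089) + (1)(0.20362) + (3/7)(0.22624) = 0.61474.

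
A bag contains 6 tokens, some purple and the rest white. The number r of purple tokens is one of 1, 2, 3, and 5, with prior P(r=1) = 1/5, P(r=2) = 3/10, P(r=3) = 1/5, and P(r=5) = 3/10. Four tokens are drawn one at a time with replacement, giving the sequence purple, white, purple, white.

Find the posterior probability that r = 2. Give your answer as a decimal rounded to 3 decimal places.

Compute the likelihood of the observed sequence for each case: P(data | r = 1) = (1/6)(5/6)(1/6)(5/6) = 0.01929; P(data | r = 2) = (2/6)(4/6)(2/6)(4/6) = 0.049383; P(data | r = 3) = (3/6)(3/6)(3/6)(3/6) = 0.0625; P(data | r = 5) = (5/6)(1/6)(5/6)(1/6) = 0.01929.
Weighting by the prior gives 1/5 · 0.01929 = 0.003858, 3/10 · 0.049383 = 0.014815, 1/5 · 0.0625 = 0.0125, 3/10 · 0.01929 = 0.005787; with total 0.03696.
Therefore the posterior P(r = 2 | data) = (0.014815) / (0.03696) = 0.40084.

0.401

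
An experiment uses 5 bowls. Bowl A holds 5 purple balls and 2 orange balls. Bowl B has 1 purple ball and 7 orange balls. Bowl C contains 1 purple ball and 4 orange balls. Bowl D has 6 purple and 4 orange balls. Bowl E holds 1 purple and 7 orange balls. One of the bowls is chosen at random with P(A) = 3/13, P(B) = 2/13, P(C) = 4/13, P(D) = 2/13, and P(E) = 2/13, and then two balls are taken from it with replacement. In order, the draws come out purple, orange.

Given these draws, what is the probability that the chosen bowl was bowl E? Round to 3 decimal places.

Under each hypothesis, the probability of the observed sequence is: P(data | bowl A) = (5/7)(2/7) = 0.20408; P(data | bowl B) = (1/8)(7/8) = 0.10938; P(data | bowl C) = (1/5)(4/5) = 0.16; P(data | bowl D) = (6/10)(4/10) = 0.24; P(data | bowl E) = (1/8)(7/8) = 0.10938.
Multiplying each by its prior: 3/13 · 0.20408 = 0.047096, 2/13 · 0.10938 = 0.016827, 4/13 · 0.16 = 0.049231, 2/13 · 0.24 = 0.036923, 2/13 · 0.10938 = 0.016827; summing to 0.1669.
Therefore the posterior P(bowl E | data) = (0.016827) / (0.1669) = 0.10082.

0.101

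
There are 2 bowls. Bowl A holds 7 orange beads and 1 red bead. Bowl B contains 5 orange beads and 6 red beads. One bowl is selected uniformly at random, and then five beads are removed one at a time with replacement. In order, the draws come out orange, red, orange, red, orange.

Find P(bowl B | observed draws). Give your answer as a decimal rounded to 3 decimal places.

The likelihood of the observed sequence under each hypothesis: P(data | bowl A) = (7/8)(1/8)(7/8)(1/8)(7/8) = 0.010468; P(data | bowl B) = (5/11)(6/11)(5/11)(6/11)(5/11) = 0.027941.
The prior-weighted likelihoods are 1/2 · 0.010468 = 0.0052338, 1/2 · 0.027941 = 0.013971; these sum to 0.019204.
So P(bowl B | data) = (0.013971) / (0.019204) = 0.72747.

0.727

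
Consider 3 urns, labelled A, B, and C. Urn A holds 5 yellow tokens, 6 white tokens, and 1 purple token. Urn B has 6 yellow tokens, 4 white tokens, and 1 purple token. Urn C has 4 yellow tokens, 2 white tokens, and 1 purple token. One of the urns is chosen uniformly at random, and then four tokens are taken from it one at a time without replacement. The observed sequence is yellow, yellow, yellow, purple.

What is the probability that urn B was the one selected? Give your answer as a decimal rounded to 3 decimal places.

For each hypothesis, P(data | H) works out to: P(data | urn A) = (5/12)(4/11)(3/10)(1/9) = 0.0050505; P(data | urn B) = (6/11)(5/10)(4/9)(1/8) = 0.015152; P(data | urn C) = (4/7)(3/6)(2/5)(1/4) = 0.028571.
Multiplying each by its prior: 1/3 · 0.0050505 = 0.0016835, 1/3 · 0.015152 = 0.0050505, 1/3 · 0.028571 = 0.0095238; with total 0.016258.
So P(urn B | data) = (0.0050505) / (0.016258) = 0.31065.

0.311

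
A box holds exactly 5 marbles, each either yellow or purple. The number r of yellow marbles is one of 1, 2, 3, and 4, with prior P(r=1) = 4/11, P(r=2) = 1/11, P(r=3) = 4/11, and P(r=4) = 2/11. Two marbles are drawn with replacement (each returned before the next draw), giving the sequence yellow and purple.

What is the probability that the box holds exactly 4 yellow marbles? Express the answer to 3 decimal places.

0.148

The likelihood of the observed sequence under each hypothesis: P(data | r = 1) = (1/5)(4/5) = 4/25; P(data | r = 2) = (2/5)(3/5) = 6/25; P(data | r = 3) = (3/5)(2/5) = 6/25; P(data | r = 4) = (4/5)(1/5) = 4/25.
The prior-weighted likelihoods are 4/11 · 4/25 = 16/275, 1/11 · 6/25 = 6/275, 4/11 · 6/25 = 24/275, 2/11 · 4/25 = 8/275; with total 54/275.
Therefore the posterior P(r = 4 | data) = (8/275) / (54/275) = 4/27.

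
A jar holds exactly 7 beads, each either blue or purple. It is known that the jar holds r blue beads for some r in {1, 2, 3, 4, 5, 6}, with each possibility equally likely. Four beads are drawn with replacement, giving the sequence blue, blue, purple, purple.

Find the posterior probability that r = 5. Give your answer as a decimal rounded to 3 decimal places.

The likelihood of the observed sequence under each hypothesis: P(data | r = 1) = (1/7)(1/7)(6/7)(6/7) = 0.014994; P(data | r = 2) = (2/7)(2/7)(5/7)(5/7) = 0.041649; P(data | r = 3) = (3/7)(3/7)(4/7)(4/7) = 0.059975; P(data | r = 4) = (4/7)(4/7)(3/7)(3/7) = 0.059975; P(data | r = 5) = (5/7)(5/7)(2/7)(2/7) = 0.041649; P(data | r = 6) = (6/7)(6/7)(1/7)(1/7) = 0.014994.
Weighting by the prior gives 1/6 · 0.014994 = 0.002499, 1/6 · 0.041649 = 0.0069416, 1/6 · 0.059975 = 0.0099958, 1/6 · 0.059975 = 0.0099958, 1/6 · 0.041649 = 0.0069416, 1/6 · 0.014994 = 0.002499; these sum to 0.038873.
So P(r = 5 | data) = (0.0069416) / (0.038873) = 0.17857.

0.179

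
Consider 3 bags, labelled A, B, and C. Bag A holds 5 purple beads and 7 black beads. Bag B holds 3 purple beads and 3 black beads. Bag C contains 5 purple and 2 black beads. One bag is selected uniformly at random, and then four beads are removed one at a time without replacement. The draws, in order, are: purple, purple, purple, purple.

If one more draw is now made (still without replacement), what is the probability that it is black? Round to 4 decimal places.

0.6804

For each hypothesis, P(data | H) works out to: P(data | bag A) = (5/12)(4/11)(3/10)(2/9) = 0.010101; P(data | bag B) = (3/6)(2/5)(1/4)(0/3) = 0; P(data | bag C) = (5/7)(4/6)(3/5)(2/4) = 0.14286.
Multiplying each by its prior: 1/3 · 0.010101 = 0.003367, 1/3 · 0 = 0, 1/3 · 0.14286 = 0.047619; these sum to 0.050986.
Normalising, the posterior is P(bag A | data) = 0.066038, P(bag B | data) = 0, P(bag C | data) = 0.93396.
The predictive probability is P(black next | data) = (7/8)(0.066038) + (2/3)(0.93396) = 0.68042.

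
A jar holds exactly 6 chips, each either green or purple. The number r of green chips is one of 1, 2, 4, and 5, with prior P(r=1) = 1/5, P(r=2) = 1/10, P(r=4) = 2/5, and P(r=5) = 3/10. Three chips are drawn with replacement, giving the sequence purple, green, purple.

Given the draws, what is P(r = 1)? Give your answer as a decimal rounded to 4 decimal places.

For each hypothesis, P(data | H) works out to: P(data | r = 1) = (5/6)(1/6)(5/6) = 0.11574; P(data | r = 2) = (4/6)(2/6)(4/6) = 0.14815; P(data | r = 4) = (2/6)(4/6)(2/6) = 0.074074; P(data | r = 5) = (1/6)(5/6)(1/6) = 0.023148.
Weighting by the prior gives 1/5 · 0.11574 = 0.023148, 1/10 · 0.14815 = 0.014815, 2/5 · 0.074074 = 0.02963, 3/10 · 0.023148 = 0.0069444; with total 0.074537.
Therefore the posterior P(r = 1 | data) = (0.023148) / (0.074537) = 0.31056.

0.3106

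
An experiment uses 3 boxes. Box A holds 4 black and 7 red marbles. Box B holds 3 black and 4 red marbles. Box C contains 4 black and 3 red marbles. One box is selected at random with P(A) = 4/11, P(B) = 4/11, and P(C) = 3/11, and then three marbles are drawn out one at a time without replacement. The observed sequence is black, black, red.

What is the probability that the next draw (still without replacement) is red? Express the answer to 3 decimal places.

The likelihood of the observed sequence under each hypothesis: P(data | box A) = (4/11)(3/10)(7/9) = 0.084848; P(data | box B) = (3/7)(2/6)(4/5) = 0.11429; P(data | box C) = (4/7)(3/6)(3/5) = 0.17143.
Multiplying each by its prior: 4/11 · 0.084848 = 0.030854, 4/11 · 0.11429 = 0.041558, 3/11 · 0.17143 = 0.046753; with total 0.11917.
Normalising, the posterior is P(box A | data) = 0.25892, P(box B | data) = 0.34875, P(box C | data) = 0.39234.
Averaging over the posterior, P(red next | data) = (3/4)(0.25892) + (3/4)(0.34875) + (1/2)(0.39234) = 0.65192.

0.652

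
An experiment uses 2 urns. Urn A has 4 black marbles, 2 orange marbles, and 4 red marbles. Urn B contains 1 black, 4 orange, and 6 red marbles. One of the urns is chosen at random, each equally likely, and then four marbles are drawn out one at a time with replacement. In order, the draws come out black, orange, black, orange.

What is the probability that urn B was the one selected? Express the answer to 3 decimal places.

0.146

Compute the likelihood of the observed sequence for each case: P(data | urn A) = (4/10)(2/10)(4/10)(2/10) = 0.0064; P(data | urn B) = (1/11)(4/11)(1/11)(4/11) = 0.0010928.
The prior-weighted likelihoods are 1/2 · 0.0064 = 0.0032, 1/2 · 0.0010928 = 0.00054641; summing to 0.0037464.
Hence P(urn B | data) = (0.00054641) / (0.0037464) = 0.14585.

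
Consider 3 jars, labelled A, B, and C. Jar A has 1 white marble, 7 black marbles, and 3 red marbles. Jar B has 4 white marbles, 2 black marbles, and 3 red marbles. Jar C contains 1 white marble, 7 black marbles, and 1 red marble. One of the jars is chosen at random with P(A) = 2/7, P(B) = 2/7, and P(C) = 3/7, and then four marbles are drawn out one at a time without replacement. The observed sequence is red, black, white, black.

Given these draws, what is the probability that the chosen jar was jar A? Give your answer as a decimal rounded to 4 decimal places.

0.3561

For each hypothesis, P(data | H) works out to: P(data | jar A) = (3/11)(7/10)(1/9)(6/8) = 0.015909; P(data | jar B) = (3/9)(2/8)(4/7)(1/6) = 0.0079365; P(data | jar C) = (1/9)(7/8)(1/7)(6/6) = 0.013889.
Multiplying each by its prior: 2/7 · 0.015909 = 0.0045455, 2/7 · 0.0079365 = 0.0022676, 3/7 · 0.013889 = 0.0059524; with total 0.012765.
So P(jar A | data) = (0.0045455) / (0.012765) = 0.35608.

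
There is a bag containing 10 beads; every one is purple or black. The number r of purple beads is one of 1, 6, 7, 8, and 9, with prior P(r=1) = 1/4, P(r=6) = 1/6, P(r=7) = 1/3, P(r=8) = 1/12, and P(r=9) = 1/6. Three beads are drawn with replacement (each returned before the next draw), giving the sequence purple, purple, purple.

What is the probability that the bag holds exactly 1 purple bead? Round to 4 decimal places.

0.0008

For each hypothesis, P(data | H) works out to: P(data | r = 1) = (1/10)(1/10)(1/10) = 0.001; P(data | r = 6) = (6/10)(6/10)(6/10) = 0.216; P(data | r = 7) = (7/10)(7/10)(7/10) = 0.343; P(data | r = 8) = (8/10)(8/10)(8/10) = 0.512; P(data | r = 9) = (9/10)(9/10)(9/10) = 0.729.
The prior-weighted likelihoods are 1/4 · 0.001 = 0.00025, 1/6 · 0.216 = 0.036, 1/3 · 0.343 = 0.11433, 1/12 · 0.512 = 0.042667, 1/6 · 0.729 = 0.1215; these sum to 0.31475.
Therefore the posterior P(r = 1 | data) = (0.00025) / (0.31475) = 0.00079428.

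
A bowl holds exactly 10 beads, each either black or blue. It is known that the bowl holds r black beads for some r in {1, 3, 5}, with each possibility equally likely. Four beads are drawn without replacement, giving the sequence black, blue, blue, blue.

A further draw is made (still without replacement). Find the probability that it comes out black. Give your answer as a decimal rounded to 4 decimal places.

For each hypothesis, P(data | H) works out to: P(data | r = 1) = (1/10)(9/9)(8/8)(7/7) = 0.1; P(data | r = 3) = (3/10)(7/9)(6/8)(5/7) = 0.125; P(data | r = 5) = (5/10)(5/9)(4/8)(3/7) = 0.059524.
The prior-weighted likelihoods are 1/3 · 0.1 = 0.033333, 1/3 · 0.125 = 0.041667, 1/3 · 0.059524 = 0.019841; summing to 0.094841.
Dividing through by the total gives posterior P(r = 1 | data) = 0.35146, P(r = 3 | data) = 0.43933, P(r = 5 | data) = 0.20921.
Averaging over the posterior, P(black next | data) = (0)(0.35146) + (1/3)(0.43933) + (2/3)(0.20921) = 0.28591.

0.2859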